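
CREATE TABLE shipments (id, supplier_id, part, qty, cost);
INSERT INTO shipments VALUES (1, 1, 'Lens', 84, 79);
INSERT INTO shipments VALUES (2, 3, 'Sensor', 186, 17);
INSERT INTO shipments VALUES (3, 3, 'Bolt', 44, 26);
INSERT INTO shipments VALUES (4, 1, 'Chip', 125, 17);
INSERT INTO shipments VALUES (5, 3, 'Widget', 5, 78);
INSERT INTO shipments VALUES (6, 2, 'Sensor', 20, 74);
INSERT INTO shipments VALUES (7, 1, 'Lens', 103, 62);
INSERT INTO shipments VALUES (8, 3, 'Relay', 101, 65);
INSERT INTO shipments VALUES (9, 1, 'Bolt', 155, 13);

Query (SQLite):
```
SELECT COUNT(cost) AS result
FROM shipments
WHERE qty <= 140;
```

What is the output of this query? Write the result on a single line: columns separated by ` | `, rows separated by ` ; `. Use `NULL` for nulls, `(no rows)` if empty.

7

Rows where qty <= 140 → cost values: [79, 26, 17, 78, 74, 62, 65].
COUNT(cost) counts non-NULL values → 7.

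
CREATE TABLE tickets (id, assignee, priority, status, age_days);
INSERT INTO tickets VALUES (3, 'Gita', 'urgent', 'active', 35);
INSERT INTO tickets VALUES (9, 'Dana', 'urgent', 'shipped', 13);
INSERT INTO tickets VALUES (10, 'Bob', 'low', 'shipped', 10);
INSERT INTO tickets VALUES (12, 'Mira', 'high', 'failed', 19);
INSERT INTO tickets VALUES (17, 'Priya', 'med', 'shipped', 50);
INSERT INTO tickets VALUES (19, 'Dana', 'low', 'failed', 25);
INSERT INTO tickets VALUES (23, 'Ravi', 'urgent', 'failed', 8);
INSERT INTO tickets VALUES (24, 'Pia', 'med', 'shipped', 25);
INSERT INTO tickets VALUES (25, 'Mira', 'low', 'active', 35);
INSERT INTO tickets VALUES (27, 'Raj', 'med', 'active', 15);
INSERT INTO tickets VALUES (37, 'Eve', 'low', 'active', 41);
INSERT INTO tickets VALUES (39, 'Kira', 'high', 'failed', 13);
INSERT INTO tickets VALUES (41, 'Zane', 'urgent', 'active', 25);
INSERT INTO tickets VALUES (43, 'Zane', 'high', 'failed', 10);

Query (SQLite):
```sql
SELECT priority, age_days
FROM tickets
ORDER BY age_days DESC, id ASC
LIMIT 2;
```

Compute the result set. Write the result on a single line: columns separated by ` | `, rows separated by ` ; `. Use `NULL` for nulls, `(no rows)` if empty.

med | 50 ; low | 41

Sort by age_days desc, tiebreak id asc: (50, id=17), (41, id=37), (35, id=3), (35, id=25), (25, id=19) …. Take first 2.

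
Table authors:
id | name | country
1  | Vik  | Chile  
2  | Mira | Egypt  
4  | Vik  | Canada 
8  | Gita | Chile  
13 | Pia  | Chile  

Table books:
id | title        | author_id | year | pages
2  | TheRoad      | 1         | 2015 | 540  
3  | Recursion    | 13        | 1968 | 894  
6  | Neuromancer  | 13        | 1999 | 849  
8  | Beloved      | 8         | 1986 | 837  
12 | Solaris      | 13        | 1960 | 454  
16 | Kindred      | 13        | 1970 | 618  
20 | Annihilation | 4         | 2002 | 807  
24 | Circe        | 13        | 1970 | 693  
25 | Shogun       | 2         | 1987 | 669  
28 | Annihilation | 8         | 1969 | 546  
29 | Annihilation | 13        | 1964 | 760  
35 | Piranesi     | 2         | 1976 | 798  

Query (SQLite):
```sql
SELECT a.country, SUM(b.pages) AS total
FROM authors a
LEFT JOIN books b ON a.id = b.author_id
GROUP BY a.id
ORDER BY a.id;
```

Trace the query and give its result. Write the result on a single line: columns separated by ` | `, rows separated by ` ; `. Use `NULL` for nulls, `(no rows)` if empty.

Chile | 540 ; Egypt | 1467 ; Canada | 807 ; Chile | 1383 ; Chile | 4268

LEFT JOIN keeps every authors row; unmatched ones get NULL for books columns.
Group by authors.id and compute SUM(b.pages). SUM over an all-NULL group is NULL.
  1: ids {2} → SUM(b.pages)=540
  2: ids {25, 35} → SUM(b.pages)=1467
  4: ids {20} → SUM(b.pages)=807
  8: ids {8, 28} → SUM(b.pages)=1383
  13: ids {3, 6, 12, 16, 24, 29} → SUM(b.pages)=4268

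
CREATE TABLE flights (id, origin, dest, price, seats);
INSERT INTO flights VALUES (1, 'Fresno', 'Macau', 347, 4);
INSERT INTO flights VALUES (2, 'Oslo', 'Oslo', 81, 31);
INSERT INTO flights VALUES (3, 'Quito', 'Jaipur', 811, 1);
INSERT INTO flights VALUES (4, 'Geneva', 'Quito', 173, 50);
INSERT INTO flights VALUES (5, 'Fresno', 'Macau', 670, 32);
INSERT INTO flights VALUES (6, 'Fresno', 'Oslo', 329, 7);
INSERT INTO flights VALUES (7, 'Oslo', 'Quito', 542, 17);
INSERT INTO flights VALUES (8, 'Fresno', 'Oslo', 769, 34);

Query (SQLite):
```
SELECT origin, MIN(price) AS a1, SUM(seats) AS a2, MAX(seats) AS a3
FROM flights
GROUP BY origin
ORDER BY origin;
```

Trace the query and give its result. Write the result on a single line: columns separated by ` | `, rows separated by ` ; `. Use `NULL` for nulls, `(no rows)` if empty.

Group flights by origin.
Per group compute: MIN(price), SUM(seats), MAX(seats).
  Fresno: ids {1, 5, 6, 8} → MIN(price)=329, SUM(seats)=77, MAX(seats)=34
  Geneva: ids {4} → MIN(price)=173, SUM(seats)=50, MAX(seats)=50
  Oslo: ids {2, 7} → MIN(price)=81, SUM(seats)=48, MAX(seats)=31
  Quito: ids {3} → MIN(price)=811, SUM(seats)=1, MAX(seats)=1

Fresno | 329 | 77 | 34 ; Geneva | 173 | 50 | 50 ; Oslo | 81 | 48 | 31 ; Quito | 811 | 1 | 1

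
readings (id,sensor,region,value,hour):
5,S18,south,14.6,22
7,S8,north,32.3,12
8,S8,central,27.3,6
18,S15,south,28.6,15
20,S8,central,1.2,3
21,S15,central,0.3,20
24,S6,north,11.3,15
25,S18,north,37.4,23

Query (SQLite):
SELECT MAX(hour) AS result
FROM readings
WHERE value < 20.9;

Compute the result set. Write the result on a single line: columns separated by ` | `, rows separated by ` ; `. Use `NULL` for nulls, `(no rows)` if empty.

Rows where value < 20.9 → hour values: [22, 3, 20, 15].
MAX of non-NULL values = 22.

22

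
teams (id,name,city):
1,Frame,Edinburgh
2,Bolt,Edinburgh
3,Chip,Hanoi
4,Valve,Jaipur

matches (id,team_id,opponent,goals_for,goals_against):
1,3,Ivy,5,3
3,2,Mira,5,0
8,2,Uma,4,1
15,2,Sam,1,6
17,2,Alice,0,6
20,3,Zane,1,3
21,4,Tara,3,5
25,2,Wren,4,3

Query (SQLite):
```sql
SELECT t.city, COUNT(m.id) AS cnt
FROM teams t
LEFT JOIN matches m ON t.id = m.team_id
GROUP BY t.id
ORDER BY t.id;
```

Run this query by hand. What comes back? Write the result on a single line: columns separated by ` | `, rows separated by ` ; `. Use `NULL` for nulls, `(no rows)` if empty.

Edinburgh | 0 ; Edinburgh | 5 ; Hanoi | 2 ; Jaipur | 1

LEFT JOIN keeps every teams row; unmatched ones get NULL for matches columns.
Group by teams.id and compute COUNT(m.id). COUNT(col) of an all-NULL group is 0.
  1: ids {—} → COUNT(m.id)=0
  2: ids {3, 8, 15, 17, 25} → COUNT(m.id)=5
  3: ids {1, 20} → COUNT(m.id)=2
  4: ids {21} → COUNT(m.id)=1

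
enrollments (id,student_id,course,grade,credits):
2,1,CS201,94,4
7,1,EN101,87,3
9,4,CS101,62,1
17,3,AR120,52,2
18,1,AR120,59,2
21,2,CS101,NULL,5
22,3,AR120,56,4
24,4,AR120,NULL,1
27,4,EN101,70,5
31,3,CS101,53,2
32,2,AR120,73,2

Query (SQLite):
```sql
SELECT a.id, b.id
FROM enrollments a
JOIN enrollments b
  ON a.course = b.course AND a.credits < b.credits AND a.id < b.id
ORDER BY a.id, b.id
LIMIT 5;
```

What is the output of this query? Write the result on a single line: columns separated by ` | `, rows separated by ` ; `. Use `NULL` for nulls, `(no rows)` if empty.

7 | 27 ; 9 | 21 ; 9 | 31 ; 17 | 22 ; 18 | 22

Pairs (a,b) with same course, a.credits < b.credits, a.id < b.id.
course groups: AR120:{17,18,22,24,32} CS101:{9,21,31} CS201:{2} EN101:{7,27}
Ordered by (a.id, b.id); first 5.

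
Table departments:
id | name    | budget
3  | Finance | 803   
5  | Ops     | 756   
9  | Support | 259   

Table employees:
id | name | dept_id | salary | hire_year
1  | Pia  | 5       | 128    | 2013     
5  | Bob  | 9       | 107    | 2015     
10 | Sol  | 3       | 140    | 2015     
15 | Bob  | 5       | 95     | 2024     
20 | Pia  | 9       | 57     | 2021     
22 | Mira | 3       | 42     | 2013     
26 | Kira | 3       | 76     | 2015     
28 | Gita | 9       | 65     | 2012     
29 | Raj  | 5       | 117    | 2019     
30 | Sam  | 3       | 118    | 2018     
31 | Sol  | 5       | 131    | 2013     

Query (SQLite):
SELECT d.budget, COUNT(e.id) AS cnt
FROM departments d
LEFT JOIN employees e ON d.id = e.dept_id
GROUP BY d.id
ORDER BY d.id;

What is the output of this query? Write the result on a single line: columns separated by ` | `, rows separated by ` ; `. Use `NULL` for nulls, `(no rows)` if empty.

LEFT JOIN keeps every departments row; unmatched ones get NULL for employees columns.
Group by departments.id and compute COUNT(e.id). COUNT(col) of an all-NULL group is 0.
  3: ids {10, 22, 26, 30} → COUNT(e.id)=4
  5: ids {1, 15, 29, 31} → COUNT(e.id)=4
  9: ids {5, 20, 28} → COUNT(e.id)=3

803 | 4 ; 756 | 4 ; 259 | 3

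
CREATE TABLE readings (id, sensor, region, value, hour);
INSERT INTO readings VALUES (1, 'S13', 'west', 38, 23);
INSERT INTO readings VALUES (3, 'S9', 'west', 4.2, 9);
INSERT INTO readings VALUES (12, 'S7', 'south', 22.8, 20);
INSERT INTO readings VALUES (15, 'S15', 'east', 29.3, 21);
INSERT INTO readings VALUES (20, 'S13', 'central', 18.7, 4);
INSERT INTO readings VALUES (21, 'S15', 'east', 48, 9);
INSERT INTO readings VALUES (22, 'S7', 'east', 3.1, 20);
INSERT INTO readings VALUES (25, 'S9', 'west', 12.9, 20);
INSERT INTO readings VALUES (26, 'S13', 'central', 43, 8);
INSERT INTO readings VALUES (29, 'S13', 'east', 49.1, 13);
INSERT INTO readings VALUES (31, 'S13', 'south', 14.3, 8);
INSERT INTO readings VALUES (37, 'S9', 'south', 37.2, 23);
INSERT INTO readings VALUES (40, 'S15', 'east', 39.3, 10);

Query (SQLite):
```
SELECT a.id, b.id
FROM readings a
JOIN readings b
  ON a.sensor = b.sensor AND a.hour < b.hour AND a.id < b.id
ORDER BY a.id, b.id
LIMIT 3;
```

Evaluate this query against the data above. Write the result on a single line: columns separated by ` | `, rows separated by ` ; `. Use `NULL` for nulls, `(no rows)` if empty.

3 | 25 ; 3 | 37 ; 20 | 26

Pairs (a,b) with same sensor, a.hour < b.hour, a.id < b.id.
sensor groups: S13:{1,20,26,29,31} S15:{15,21,40} S7:{12,22} S9:{3,25,37}
Ordered by (a.id, b.id); first 3.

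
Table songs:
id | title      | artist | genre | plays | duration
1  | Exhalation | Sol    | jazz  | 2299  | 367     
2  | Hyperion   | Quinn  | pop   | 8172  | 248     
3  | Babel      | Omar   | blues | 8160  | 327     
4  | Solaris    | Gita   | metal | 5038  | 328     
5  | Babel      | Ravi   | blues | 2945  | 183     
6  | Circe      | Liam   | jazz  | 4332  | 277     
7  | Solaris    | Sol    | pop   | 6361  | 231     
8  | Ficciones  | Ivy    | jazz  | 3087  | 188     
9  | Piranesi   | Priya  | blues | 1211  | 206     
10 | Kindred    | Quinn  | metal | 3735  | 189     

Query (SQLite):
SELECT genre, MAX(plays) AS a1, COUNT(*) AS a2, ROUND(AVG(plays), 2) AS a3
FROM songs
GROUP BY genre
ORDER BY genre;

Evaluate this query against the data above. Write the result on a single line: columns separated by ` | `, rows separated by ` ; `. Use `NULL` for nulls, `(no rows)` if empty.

Group songs by genre.
Per group compute: MAX(plays), COUNT(*), ROUND(AVG(plays), 2).
  blues: ids {3, 5, 9} → MAX(plays)=8160, COUNT(*)=3, ROUND(AVG(plays), 2)=4105.33
  jazz: ids {1, 6, 8} → MAX(plays)=4332, COUNT(*)=3, ROUND(AVG(plays), 2)=3239.33
  metal: ids {4, 10} → MAX(plays)=5038, COUNT(*)=2, ROUND(AVG(plays), 2)=4386.5
  pop: ids {2, 7} → MAX(plays)=8172, COUNT(*)=2, ROUND(AVG(plays), 2)=7266.5

blues | 8160 | 3 | 4105.33 ; jazz | 4332 | 3 | 3239.33 ; metal | 5038 | 2 | 4386.5 ; pop | 8172 | 2 | 7266.5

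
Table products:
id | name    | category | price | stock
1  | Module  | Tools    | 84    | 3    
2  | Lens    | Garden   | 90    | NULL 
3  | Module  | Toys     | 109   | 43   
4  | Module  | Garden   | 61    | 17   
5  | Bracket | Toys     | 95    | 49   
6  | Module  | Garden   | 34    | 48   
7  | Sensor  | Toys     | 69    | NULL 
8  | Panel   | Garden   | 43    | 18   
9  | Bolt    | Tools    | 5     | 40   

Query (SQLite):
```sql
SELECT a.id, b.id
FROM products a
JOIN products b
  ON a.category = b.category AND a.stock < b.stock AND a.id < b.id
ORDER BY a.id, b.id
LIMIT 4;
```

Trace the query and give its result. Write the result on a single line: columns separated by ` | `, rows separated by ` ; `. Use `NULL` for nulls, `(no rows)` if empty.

Pairs (a,b) with same category, a.stock < b.stock, a.id < b.id.
category groups: Garden:{2,4,6,8} Tools:{1,9} Toys:{3,5,7}
Ordered by (a.id, b.id); first 4.

1 | 9 ; 3 | 5 ; 4 | 6 ; 4 | 8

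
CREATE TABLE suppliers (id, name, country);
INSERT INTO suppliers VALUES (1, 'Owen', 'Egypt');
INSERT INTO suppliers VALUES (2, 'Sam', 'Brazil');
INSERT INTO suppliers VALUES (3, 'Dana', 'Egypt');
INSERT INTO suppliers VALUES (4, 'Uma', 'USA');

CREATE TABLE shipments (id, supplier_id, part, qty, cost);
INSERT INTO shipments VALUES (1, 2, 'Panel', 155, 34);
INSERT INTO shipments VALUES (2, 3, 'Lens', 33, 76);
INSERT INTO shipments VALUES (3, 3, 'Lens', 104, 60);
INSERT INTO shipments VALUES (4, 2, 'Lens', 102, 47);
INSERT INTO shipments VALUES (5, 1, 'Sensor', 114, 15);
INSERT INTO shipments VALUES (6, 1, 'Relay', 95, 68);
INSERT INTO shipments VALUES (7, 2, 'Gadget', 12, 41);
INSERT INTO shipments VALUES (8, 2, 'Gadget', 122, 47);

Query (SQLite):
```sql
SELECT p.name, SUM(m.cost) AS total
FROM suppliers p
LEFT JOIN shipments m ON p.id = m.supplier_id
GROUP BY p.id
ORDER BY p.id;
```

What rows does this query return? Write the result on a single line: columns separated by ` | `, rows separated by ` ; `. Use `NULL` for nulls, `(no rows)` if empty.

Owen | 83 ; Sam | 169 ; Dana | 136 ; Uma | NULL

LEFT JOIN keeps every suppliers row; unmatched ones get NULL for shipments columns.
Group by suppliers.id and compute SUM(m.cost). SUM over an all-NULL group is NULL.
  1: ids {5, 6} → SUM(m.cost)=83
  2: ids {1, 4, 7, 8} → SUM(m.cost)=169
  3: ids {2, 3} → SUM(m.cost)=136
  4: ids {—} → SUM(m.cost)=NULL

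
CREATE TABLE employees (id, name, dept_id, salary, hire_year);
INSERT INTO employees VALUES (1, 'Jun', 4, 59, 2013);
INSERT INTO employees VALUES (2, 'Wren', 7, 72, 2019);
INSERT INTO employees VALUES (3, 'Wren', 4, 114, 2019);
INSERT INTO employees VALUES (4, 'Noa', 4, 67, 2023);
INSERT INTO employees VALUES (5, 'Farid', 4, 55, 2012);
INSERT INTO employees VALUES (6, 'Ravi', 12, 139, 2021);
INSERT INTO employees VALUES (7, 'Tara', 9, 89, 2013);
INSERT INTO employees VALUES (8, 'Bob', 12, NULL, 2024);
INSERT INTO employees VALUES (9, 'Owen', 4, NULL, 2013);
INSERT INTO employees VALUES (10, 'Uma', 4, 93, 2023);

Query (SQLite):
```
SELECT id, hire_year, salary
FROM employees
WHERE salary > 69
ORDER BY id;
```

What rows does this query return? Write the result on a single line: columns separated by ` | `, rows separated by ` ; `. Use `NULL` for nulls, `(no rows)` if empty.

salary > 69: ids {2, 3, 6, 7, 10}

2 | 2019 | 72 ; 3 | 2019 | 114 ; 6 | 2021 | 139 ; 7 | 2013 | 89 ; 10 | 2023 | 93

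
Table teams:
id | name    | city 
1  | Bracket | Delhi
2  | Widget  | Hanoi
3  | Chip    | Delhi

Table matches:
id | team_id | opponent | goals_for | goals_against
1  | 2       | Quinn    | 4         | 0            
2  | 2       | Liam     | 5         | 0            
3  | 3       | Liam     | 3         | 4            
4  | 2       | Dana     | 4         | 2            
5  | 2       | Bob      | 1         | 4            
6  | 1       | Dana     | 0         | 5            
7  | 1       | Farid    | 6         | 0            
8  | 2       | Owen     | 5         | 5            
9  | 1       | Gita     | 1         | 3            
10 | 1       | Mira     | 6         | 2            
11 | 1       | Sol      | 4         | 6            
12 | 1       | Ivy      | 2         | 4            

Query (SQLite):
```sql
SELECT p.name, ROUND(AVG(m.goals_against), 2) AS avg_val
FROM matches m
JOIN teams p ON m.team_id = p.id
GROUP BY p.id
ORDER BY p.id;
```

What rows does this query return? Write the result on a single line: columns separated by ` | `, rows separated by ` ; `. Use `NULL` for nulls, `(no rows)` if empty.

Bracket | 3.33 ; Widget | 2.2 ; Chip | 4

Join each matches row to its teams via team_id.
Group joined rows by teams.id; compute ROUND(AVG(m.goals_against), 2) per group.
  1: ids {6, 7, 9, 10, 11, 12} → ROUND(AVG(m.goals_against), 2)=3.33
  2: ids {1, 2, 4, 5, 8} → ROUND(AVG(m.goals_against), 2)=2.2
  3: ids {3} → ROUND(AVG(m.goals_against), 2)=4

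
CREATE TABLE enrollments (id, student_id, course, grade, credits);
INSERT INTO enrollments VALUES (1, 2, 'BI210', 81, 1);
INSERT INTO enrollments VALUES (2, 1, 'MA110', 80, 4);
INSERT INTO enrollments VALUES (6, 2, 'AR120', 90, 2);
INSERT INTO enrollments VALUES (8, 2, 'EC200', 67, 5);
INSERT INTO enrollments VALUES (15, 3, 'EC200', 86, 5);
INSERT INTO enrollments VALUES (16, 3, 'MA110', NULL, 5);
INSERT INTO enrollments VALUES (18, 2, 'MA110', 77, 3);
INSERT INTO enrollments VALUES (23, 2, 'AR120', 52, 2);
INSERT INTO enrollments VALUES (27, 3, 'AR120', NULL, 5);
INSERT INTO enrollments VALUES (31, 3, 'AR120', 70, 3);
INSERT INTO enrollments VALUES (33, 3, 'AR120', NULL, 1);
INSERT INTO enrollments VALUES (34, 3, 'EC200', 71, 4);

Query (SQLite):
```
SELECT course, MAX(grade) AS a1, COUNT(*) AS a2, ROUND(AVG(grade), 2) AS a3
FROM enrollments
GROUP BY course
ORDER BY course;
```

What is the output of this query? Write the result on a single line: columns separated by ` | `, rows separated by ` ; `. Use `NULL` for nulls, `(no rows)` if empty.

AR120 | 90 | 5 | 70.67 ; BI210 | 81 | 1 | 81 ; EC200 | 86 | 3 | 74.67 ; MA110 | 80 | 3 | 78.5

Group enrollments by course.
Per group compute: MAX(grade), COUNT(*), ROUND(AVG(grade), 2).
  AR120: ids {6, 23, 27, 31, 33} → MAX(grade)=90, COUNT(*)=5, ROUND(AVG(grade), 2)=70.67
  BI210: ids {1} → MAX(grade)=81, COUNT(*)=1, ROUND(AVG(grade), 2)=81
  EC200: ids {8, 15, 34} → MAX(grade)=86, COUNT(*)=3, ROUND(AVG(grade), 2)=74.67
  MA110: ids {2, 16, 18} → MAX(grade)=80, COUNT(*)=3, ROUND(AVG(grade), 2)=78.5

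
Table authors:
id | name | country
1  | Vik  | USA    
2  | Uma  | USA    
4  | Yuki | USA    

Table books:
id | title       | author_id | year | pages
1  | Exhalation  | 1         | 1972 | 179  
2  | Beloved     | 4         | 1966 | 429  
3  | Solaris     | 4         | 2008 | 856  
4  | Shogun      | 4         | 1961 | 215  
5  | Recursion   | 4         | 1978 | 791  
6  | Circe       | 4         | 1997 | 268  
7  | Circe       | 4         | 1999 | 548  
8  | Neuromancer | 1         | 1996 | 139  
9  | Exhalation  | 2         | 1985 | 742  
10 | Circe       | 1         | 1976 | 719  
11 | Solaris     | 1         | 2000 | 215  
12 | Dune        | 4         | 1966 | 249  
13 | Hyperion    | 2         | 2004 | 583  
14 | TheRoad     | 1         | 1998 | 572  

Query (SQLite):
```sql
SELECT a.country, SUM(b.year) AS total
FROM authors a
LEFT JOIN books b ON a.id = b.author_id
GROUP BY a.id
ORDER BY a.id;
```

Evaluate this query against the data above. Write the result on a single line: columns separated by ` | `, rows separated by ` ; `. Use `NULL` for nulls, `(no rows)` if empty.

USA | 9942 ; USA | 3989 ; USA | 13875

LEFT JOIN keeps every authors row; unmatched ones get NULL for books columns.
Group by authors.id and compute SUM(b.year). SUM over an all-NULL group is NULL.
  1: ids {1, 8, 10, 11, 14} → SUM(b.year)=9942
  2: ids {9, 13} → SUM(b.year)=3989
  4: ids {2, 3, 4, 5, 6, 7, 12} → SUM(b.year)=13875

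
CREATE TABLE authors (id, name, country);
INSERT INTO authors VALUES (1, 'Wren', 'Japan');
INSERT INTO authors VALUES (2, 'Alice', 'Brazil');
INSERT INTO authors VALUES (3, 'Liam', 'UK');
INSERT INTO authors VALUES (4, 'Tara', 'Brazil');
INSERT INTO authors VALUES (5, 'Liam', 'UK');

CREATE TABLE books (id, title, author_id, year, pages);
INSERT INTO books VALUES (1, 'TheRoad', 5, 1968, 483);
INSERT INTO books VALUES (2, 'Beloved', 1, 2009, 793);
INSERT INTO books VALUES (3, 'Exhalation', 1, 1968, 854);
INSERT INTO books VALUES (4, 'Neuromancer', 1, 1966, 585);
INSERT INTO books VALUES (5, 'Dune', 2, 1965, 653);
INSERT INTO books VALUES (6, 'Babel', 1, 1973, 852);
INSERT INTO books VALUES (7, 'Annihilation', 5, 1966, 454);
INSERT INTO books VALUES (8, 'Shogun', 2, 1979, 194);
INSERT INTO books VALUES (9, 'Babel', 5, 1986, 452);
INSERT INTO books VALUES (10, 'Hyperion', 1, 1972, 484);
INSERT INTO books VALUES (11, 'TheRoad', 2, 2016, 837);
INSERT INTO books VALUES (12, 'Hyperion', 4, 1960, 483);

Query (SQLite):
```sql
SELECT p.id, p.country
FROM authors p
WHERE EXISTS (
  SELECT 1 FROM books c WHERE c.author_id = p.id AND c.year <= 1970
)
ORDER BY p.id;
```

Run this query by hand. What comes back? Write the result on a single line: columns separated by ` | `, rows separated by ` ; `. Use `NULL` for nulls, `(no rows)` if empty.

1 | Japan ; 2 | Brazil ; 4 | Brazil ; 5 | UK

For each authors row, check whether any books with matching author_id has year <= 1970.
Keep rows where that is true.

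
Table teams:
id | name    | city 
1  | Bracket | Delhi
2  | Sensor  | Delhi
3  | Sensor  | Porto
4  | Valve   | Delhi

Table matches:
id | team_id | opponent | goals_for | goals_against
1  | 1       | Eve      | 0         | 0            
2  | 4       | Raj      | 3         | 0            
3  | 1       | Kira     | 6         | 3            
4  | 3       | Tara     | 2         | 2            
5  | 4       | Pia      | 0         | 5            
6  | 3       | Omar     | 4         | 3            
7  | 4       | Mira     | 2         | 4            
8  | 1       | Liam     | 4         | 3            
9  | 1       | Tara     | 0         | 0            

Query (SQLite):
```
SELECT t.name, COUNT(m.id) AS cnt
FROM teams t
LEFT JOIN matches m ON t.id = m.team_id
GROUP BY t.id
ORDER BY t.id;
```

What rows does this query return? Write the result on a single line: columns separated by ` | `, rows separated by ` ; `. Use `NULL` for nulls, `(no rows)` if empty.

LEFT JOIN keeps every teams row; unmatched ones get NULL for matches columns.
Group by teams.id and compute COUNT(m.id). COUNT(col) of an all-NULL group is 0.
  1: ids {1, 3, 8, 9} → COUNT(m.id)=4
  2: ids {—} → COUNT(m.id)=0
  3: ids {4, 6} → COUNT(m.id)=2
  4: ids {2, 5, 7} → COUNT(m.id)=3

Bracket | 4 ; Sensor | 0 ; Sensor | 2 ; Valve | 3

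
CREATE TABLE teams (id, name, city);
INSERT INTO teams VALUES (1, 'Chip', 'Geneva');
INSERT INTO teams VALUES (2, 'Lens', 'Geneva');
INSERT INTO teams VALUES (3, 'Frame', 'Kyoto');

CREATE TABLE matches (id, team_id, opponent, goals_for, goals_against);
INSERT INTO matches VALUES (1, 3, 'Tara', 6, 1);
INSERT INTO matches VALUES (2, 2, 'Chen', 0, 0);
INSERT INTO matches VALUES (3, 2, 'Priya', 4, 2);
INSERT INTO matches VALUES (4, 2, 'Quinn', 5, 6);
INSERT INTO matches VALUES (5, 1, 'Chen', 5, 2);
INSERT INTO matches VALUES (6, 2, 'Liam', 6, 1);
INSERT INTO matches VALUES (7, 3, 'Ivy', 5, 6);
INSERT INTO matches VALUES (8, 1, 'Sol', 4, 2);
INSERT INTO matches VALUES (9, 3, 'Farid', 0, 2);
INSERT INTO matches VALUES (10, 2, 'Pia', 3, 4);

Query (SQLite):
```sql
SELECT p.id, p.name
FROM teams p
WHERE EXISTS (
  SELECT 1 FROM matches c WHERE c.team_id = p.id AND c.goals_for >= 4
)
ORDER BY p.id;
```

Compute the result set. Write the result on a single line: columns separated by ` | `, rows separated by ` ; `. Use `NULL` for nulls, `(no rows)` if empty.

For each teams row, check whether any matches with matching team_id has goals_for >= 4.
Keep rows where that is true.

1 | Chip ; 2 | Lens ; 3 | Frame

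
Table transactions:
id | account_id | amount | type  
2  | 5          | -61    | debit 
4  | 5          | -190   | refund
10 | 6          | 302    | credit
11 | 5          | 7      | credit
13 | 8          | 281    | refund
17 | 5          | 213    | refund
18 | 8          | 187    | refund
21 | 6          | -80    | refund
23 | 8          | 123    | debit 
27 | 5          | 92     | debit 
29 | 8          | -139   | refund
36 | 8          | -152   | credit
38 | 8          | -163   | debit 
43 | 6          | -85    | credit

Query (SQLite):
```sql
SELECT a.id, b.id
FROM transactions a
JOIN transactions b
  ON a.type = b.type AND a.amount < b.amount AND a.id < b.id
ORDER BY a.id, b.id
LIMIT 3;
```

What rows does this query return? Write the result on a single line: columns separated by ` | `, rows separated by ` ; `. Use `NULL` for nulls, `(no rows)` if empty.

2 | 23 ; 2 | 27 ; 4 | 13

Pairs (a,b) with same type, a.amount < b.amount, a.id < b.id.
type groups: credit:{10,11,36,43} debit:{2,23,27,38} refund:{4,13,17,18,21,29}
Ordered by (a.id, b.id); first 3.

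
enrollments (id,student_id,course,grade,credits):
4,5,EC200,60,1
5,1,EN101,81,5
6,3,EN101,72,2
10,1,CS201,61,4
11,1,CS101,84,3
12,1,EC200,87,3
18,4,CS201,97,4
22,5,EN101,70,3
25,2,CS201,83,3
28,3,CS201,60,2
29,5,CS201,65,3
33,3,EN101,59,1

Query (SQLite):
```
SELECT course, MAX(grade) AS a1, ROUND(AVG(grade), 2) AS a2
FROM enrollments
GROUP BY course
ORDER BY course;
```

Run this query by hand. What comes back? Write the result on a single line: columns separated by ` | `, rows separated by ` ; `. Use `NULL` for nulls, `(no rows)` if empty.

CS101 | 84 | 84 ; CS201 | 97 | 73.2 ; EC200 | 87 | 73.5 ; EN101 | 81 | 70.5

Group enrollments by course.
Per group compute: MAX(grade), ROUND(AVG(grade), 2).
  CS101: ids {11} → MAX(grade)=84, ROUND(AVG(grade), 2)=84
  CS201: ids {10, 18, 25, 28, 29} → MAX(grade)=97, ROUND(AVG(grade), 2)=73.2
  EC200: ids {4, 12} → MAX(grade)=87, ROUND(AVG(grade), 2)=73.5
  EN101: ids {5, 6, 22, 33} → MAX(grade)=81, ROUND(AVG(grade), 2)=70.5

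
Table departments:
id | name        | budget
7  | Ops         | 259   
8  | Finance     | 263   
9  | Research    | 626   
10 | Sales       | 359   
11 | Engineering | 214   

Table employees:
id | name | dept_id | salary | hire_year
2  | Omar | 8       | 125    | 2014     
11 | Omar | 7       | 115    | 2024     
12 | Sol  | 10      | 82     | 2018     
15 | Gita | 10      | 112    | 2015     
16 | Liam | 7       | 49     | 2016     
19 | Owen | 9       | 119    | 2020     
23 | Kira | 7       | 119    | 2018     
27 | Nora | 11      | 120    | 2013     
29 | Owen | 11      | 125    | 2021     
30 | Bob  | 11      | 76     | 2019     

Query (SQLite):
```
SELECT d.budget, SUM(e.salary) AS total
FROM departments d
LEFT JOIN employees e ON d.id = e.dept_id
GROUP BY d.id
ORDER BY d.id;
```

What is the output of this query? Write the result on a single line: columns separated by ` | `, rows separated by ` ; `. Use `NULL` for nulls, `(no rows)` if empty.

259 | 283 ; 263 | 125 ; 626 | 119 ; 359 | 194 ; 214 | 321

LEFT JOIN keeps every departments row; unmatched ones get NULL for employees columns.
Group by departments.id and compute SUM(e.salary). SUM over an all-NULL group is NULL.
  7: ids {11, 16, 23} → SUM(e.salary)=283
  8: ids {2} → SUM(e.salary)=125
  9: ids {19} → SUM(e.salary)=119
  10: ids {12, 15} → SUM(e.salary)=194
  11: ids {27, 29, 30} → SUM(e.salary)=321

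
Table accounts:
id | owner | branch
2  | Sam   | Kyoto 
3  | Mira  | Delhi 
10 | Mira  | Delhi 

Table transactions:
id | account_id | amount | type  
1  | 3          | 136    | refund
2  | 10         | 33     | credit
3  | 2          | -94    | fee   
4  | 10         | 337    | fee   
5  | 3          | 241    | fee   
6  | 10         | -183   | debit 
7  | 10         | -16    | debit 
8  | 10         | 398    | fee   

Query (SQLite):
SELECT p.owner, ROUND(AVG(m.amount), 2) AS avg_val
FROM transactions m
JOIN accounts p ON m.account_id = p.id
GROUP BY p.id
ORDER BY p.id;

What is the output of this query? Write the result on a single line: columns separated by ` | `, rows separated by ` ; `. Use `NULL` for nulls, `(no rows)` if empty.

Sam | -94 ; Mira | 188.5 ; Mira | 113.8

Join each transactions row to its accounts via account_id.
Group joined rows by accounts.id; compute ROUND(AVG(m.amount), 2) per group.
  2: ids {3} → ROUND(AVG(m.amount), 2)=-94
  3: ids {1, 5} → ROUND(AVG(m.amount), 2)=188.5
  10: ids {2, 4, 6, 7, 8} → ROUND(AVG(m.amount), 2)=113.8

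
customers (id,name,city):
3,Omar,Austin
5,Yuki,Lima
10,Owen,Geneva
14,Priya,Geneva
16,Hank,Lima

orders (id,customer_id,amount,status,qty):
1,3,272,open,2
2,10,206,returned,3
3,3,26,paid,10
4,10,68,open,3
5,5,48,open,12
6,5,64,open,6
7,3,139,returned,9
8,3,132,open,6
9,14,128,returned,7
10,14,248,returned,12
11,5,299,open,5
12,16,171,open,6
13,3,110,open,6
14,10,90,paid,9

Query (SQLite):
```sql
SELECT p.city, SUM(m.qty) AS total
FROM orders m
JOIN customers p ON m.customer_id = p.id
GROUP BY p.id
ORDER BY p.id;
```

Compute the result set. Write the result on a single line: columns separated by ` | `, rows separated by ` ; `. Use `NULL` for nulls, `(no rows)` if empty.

Join each orders row to its customers via customer_id.
Group joined rows by customers.id; compute SUM(m.qty) per group.
  3: ids {1, 3, 7, 8, 13} → SUM(m.qty)=33
  5: ids {5, 6, 11} → SUM(m.qty)=23
  10: ids {2, 4, 14} → SUM(m.qty)=15
  14: ids {9, 10} → SUM(m.qty)=19
  16: ids {12} → SUM(m.qty)=6

Austin | 33 ; Lima | 23 ; Geneva | 15 ; Geneva | 19 ; Lima | 6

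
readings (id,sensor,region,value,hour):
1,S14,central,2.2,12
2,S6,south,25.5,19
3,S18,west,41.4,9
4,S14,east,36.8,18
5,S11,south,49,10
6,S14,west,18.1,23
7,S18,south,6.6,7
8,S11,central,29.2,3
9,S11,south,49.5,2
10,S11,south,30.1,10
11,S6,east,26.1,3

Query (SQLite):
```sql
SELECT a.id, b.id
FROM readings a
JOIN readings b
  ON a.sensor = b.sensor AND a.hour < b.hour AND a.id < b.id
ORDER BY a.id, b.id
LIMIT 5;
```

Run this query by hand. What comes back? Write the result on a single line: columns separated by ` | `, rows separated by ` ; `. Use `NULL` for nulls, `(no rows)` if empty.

1 | 4 ; 1 | 6 ; 4 | 6 ; 8 | 10 ; 9 | 10

Pairs (a,b) with same sensor, a.hour < b.hour, a.id < b.id.
sensor groups: S11:{5,8,9,10} S14:{1,4,6} S18:{3,7} S6:{2,11}
Ordered by (a.id, b.id); first 5.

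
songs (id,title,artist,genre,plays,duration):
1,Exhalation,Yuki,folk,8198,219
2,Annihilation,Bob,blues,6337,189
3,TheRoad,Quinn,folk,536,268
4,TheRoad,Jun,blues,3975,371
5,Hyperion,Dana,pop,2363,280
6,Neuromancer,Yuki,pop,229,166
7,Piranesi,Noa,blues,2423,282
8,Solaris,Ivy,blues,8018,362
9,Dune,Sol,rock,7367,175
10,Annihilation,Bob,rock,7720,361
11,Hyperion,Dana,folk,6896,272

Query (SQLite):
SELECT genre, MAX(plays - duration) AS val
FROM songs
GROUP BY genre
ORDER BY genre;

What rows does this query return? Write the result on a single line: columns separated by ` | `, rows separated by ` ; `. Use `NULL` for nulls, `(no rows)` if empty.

blues | 7656 ; folk | 7979 ; pop | 2083 ; rock | 7359

For each row compute plays - duration.
Group by genre; take MAX of the expression per group.
  blues: ids {2, 4, 7, 8} → MAX(plays - duration)=7656
  folk: ids {1, 3, 11} → MAX(plays - duration)=7979
  pop: ids {5, 6} → MAX(plays - duration)=2083
  rock: ids {9, 10} → MAX(plays - duration)=7359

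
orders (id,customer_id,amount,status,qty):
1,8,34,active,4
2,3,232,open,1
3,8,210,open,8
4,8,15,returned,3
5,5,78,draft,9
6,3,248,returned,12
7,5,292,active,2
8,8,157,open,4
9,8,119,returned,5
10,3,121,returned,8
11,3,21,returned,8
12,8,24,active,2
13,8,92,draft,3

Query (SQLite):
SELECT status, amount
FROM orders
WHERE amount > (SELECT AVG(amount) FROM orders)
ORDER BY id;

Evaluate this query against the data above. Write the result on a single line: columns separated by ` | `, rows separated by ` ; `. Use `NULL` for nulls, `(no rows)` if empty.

Scalar subquery: AVG(amount) over all orders rows = 126.384615 (≈; comparison uses full precision).
Keep rows where amount > that value.

open | 232 ; open | 210 ; returned | 248 ; active | 292 ; open | 157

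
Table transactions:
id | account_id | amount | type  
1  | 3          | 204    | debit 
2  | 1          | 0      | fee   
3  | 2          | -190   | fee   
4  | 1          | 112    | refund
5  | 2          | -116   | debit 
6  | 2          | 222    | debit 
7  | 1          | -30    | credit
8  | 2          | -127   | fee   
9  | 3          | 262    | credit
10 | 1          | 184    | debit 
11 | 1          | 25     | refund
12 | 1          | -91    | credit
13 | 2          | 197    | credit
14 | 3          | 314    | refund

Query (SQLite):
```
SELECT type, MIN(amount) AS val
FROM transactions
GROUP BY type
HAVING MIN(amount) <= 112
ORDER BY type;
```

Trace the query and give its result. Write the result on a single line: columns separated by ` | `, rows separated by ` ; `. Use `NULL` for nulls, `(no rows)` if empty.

credit | -91 ; debit | -116 ; fee | -190 ; refund | 25

Partition transactions by type; compute MIN(amount) within each group.
HAVING: keep groups where MIN(amount) <= 112.
  credit: ids {7, 9, 12, 13} → MIN(amount)=-91
  debit: ids {1, 5, 6, 10} → MIN(amount)=-116
  fee: ids {2, 3, 8} → MIN(amount)=-190
  refund: ids {4, 11, 14} → MIN(amount)=25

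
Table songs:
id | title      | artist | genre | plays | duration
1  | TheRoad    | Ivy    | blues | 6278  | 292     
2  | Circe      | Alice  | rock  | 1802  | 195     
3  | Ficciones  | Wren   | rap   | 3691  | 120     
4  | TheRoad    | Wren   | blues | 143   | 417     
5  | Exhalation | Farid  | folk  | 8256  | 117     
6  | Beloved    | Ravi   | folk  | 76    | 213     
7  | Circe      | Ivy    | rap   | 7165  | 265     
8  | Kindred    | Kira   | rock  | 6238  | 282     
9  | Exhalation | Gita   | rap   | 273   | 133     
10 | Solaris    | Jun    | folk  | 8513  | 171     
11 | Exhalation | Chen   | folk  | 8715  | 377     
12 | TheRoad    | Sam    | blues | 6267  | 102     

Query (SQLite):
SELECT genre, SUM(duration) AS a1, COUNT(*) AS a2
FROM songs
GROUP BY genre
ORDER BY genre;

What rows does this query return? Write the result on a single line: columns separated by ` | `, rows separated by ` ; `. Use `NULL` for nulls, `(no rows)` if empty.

Group songs by genre.
Per group compute: SUM(duration), COUNT(*).
  blues: ids {1, 4, 12} → SUM(duration)=811, COUNT(*)=3
  folk: ids {5, 6, 10, 11} → SUM(duration)=878, COUNT(*)=4
  rap: ids {3, 7, 9} → SUM(duration)=518, COUNT(*)=3
  rock: ids {2, 8} → SUM(duration)=477, COUNT(*)=2

blues | 811 | 3 ; folk | 878 | 4 ; rap | 518 | 3 ; rock | 477 | 2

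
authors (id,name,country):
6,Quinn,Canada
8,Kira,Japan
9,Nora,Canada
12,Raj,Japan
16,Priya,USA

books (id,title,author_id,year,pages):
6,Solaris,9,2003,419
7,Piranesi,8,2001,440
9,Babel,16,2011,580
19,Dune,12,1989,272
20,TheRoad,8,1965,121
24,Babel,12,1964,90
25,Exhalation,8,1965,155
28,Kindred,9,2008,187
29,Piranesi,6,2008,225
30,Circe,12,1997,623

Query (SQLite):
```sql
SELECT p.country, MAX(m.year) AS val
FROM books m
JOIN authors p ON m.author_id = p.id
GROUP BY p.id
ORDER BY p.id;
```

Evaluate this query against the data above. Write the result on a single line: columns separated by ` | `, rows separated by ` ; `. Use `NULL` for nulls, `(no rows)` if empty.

Canada | 2008 ; Japan | 2001 ; Canada | 2008 ; Japan | 1997 ; USA | 2011

Join each books row to its authors via author_id.
Group joined rows by authors.id; compute MAX(m.year) per group.
  6: ids {29} → MAX(m.year)=2008
  8: ids {7, 20, 25} → MAX(m.year)=2001
  9: ids {6, 28} → MAX(m.year)=2008
  12: ids {19, 24, 30} → MAX(m.year)=1997
  16: ids {9} → MAX(m.year)=2011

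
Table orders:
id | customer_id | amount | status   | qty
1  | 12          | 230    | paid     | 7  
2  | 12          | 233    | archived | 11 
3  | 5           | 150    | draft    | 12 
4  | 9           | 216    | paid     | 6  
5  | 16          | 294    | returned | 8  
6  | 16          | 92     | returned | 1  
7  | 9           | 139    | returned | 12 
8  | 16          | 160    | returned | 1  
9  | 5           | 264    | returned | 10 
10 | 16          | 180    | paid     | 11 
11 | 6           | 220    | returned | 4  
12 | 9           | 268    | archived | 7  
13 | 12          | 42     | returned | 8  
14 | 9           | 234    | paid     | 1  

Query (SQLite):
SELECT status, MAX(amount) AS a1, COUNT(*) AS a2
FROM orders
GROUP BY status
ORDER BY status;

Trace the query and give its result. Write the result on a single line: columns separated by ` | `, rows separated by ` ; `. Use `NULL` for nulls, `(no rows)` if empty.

Group orders by status.
Per group compute: MAX(amount), COUNT(*).
  archived: ids {2, 12} → MAX(amount)=268, COUNT(*)=2
  draft: ids {3} → MAX(amount)=150, COUNT(*)=1
  paid: ids {1, 4, 10, 14} → MAX(amount)=234, COUNT(*)=4
  returned: ids {5, 6, 7, 8, 9, 11, 13} → MAX(amount)=294, COUNT(*)=7

archived | 268 | 2 ; draft | 150 | 1 ; paid | 234 | 4 ; returned | 294 | 7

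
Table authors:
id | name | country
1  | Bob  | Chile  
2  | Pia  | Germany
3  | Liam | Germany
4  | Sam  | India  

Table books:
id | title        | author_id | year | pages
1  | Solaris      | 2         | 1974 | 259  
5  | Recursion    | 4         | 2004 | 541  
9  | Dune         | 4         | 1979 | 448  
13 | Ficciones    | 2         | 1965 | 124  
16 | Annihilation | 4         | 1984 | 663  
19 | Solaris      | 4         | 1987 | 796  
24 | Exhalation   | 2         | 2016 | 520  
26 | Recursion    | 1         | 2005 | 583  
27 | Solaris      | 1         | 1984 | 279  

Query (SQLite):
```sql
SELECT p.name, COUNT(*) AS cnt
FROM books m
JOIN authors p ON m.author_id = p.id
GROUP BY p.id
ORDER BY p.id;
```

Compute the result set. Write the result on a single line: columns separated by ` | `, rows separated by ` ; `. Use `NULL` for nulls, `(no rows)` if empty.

Bob | 2 ; Pia | 3 ; Sam | 4

Join each books row to its authors via author_id.
Group joined rows by authors.id; compute COUNT(*) per group.
  1: ids {26, 27} → COUNT(*)=2
  2: ids {1, 13, 24} → COUNT(*)=3
  4: ids {5, 9, 16, 19} → COUNT(*)=4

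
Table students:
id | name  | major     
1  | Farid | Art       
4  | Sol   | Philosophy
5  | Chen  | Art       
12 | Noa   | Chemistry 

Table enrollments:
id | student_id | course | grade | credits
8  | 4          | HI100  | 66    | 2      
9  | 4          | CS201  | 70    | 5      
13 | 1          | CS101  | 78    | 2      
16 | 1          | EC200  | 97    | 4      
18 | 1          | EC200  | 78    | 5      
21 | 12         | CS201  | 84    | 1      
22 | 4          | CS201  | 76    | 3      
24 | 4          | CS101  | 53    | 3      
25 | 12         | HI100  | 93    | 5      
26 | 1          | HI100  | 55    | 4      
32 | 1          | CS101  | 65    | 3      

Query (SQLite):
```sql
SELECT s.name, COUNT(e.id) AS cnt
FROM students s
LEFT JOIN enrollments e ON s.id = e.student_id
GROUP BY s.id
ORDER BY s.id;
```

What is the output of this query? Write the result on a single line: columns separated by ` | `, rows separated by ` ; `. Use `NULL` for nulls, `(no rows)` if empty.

Farid | 5 ; Sol | 4 ; Chen | 0 ; Noa | 2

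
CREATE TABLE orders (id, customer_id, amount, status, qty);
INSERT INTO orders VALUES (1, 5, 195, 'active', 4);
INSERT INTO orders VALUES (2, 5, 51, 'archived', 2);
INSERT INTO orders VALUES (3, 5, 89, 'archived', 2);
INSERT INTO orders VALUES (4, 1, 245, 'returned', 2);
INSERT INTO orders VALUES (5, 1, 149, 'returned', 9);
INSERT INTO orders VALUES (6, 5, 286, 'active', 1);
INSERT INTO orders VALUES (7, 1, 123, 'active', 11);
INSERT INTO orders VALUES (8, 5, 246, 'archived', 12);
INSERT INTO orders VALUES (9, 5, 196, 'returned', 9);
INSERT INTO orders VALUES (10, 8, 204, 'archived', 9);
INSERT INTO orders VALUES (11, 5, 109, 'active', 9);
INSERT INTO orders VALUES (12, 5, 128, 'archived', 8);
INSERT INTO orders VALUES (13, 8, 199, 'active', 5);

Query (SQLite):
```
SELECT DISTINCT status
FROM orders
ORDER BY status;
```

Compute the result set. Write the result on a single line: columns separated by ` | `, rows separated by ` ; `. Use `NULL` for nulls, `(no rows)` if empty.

Collect distinct status values from orders.

active ; archived ; returned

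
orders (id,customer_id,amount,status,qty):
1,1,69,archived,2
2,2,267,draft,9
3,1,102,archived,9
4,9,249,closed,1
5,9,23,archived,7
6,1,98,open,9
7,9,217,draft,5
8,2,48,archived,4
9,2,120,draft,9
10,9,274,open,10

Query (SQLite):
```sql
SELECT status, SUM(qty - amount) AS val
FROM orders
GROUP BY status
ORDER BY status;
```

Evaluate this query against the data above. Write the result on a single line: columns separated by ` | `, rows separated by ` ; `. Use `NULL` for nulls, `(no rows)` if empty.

archived | -220 ; closed | -248 ; draft | -581 ; open | -353

For each row compute qty - amount.
Group by status; take SUM of the expression per group.
  archived: ids {1, 3, 5, 8} → SUM(qty - amount)=-220
  closed: ids {4} → SUM(qty - amount)=-248
  draft: ids {2, 7, 9} → SUM(qty - amount)=-581
  open: ids {6, 10} → SUM(qty - amount)=-353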